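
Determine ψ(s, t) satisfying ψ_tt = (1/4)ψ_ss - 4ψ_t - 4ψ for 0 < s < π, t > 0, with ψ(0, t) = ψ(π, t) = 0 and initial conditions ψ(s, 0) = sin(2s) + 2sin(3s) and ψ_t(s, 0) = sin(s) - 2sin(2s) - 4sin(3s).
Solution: Substitute ψ = exp(-2t)u.
Then ψ_t = exp(-2t)(u_t - 2u), ψ_tt = exp(-2t)(u_tt - 4u_t + 4u), ψ_ss = exp(-2t)u_ss; substituting and dividing by exp(-2t), the lower-order terms cancel: u_tt = (1/4)u_ss (standard wave equation).
Data for u: u(s,0) = ψ(s,0) = sin(2s) + 2sin(3s); u_t(s,0) = ψ_t(s,0) + 2ψ(s,0) = sin(s). The boundary conditions carry over: u(0,t) = u(π,t) = 0.
Separating variables: u = Σ [A_n cos(ω_n t) + B_n sin(ω_n t)] sin(ns), ω_n = n/2. From ICs (B_n = velocity coefficient / ω_n): A_2=1, A_3=2, B_1=2.
So u(s,t) = 2sin(s)sin(t/2) + sin(2s)cos(t) + 2sin(3s)cos(3t/2), and ψ(s,t) = exp(-2t)u(s,t).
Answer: ψ(s, t) = 2exp(-2t)sin(s)sin(t/2) + exp(-2t)sin(2s)cos(t) + 2exp(-2t)sin(3s)cos(3t/2)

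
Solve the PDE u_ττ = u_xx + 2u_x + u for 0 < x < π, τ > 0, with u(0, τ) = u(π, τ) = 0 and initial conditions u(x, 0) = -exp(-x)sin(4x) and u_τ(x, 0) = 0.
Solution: Substitute u = exp(-x)w.
Then u_x = exp(-x)(w_x - w), u_xx = exp(-x)(w_xx - 2w_x + w), u_ττ = exp(-x)w_ττ; substituting and dividing by exp(-x), the lower-order terms cancel: w_ττ = w_xx (standard wave equation).
Data for w: w(x,0) = exp(x)u(x,0) = -sin(4x); w_τ(x,0) = exp(x)u_τ(x,0) = 0. The boundary conditions carry over: w(0,τ) = w(π,τ) = 0.
Separating variables: w = Σ [A_n cos(ω_n τ) + B_n sin(ω_n τ)] sin(nx), ω_n = n. From ICs: A_4=-1.
So w(x,τ) = -sin(4x)cos(4τ), and u(x,τ) = exp(-x)w(x,τ).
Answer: u(x, τ) = -exp(-x)sin(4x)cos(4τ)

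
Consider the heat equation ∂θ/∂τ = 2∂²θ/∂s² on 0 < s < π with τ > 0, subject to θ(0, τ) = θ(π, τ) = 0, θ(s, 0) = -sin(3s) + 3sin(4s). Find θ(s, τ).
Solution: Using separation of variables θ = X(s)G(τ):
Eigenfunctions: sin(ns), n = 1, 2, 3, ...
General solution: θ(s, τ) = Σ c_n sin(ns) exp(-2n² τ)
Matching θ(s,0) = -sin(3s) + 3sin(4s) term by term: c_3=-1, c_4=3.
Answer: θ(s, τ) = -exp(-18τ)sin(3s) + 3exp(-32τ)sin(4s)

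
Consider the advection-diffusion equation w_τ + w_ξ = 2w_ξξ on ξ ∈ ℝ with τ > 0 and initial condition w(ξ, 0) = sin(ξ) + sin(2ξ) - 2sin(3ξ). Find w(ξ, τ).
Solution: Moving frame: η = ξ - τ, σ = τ, w = u(η,σ), so w_τ = u_σ - u_η and w_ξξ = u_ηη.
Hence w_τ + w_ξ = u_σ and the PDE becomes the heat equation u_σ = 2u_ηη on η ∈ ℝ.
Initial data: u(η,0) = w(η,0) = sin(η) + sin(2η) - 2sin(3η). Each mode sin(nη) decays as exp(-2n²σ) on ℝ, so u(η,σ) = Σ c_n exp(-2n²σ) sin(nη) with c_1=1, c_2=1, c_3=-2: u(η,σ) = exp(-2σ)sin(η) + exp(-8σ)sin(2η) - 2exp(-18σ)sin(3η).
Substituting back: w(ξ,τ) = u(ξ - τ, τ).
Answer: w(ξ, τ) = exp(-2τ)sin(ξ - τ) + exp(-8τ)sin(2ξ - 2τ) - 2exp(-18τ)sin(3ξ - 3τ)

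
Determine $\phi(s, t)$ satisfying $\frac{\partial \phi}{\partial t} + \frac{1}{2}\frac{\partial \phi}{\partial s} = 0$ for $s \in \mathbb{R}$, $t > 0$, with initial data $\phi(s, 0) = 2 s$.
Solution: By characteristics ($ds/dt = 1/2$), $\phi(s,t) = f(s - \frac{1}{2}t)$ with $f = \phi( \cdot , 0)$.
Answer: $\phi(s, t) = 2 s -  t$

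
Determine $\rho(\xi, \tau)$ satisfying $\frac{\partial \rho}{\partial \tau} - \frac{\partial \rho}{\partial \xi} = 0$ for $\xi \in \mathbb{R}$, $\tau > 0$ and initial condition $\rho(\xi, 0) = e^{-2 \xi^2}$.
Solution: By characteristics ($d\xi/d\tau = -1$), $\rho(\xi,\tau) = f(\xi + \tau)$ with $f = \rho( \cdot , 0)$.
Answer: $\rho(\xi, \tau) = e^{-2 (\tau + \xi)^2}$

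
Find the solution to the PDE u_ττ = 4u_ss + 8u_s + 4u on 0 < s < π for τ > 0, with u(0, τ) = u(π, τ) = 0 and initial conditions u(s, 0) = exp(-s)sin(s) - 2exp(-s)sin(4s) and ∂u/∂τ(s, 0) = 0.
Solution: Substitute u = exp(-s)w, i.e. w = exp(s)u.
By the product rule, u_s = exp(-s)(w_s - w), u_ss = exp(-s)(w_ss - 2w_s + w), u_ττ = exp(-s)w_ττ.
Substituting into the PDE and dividing by exp(-s): w_ττ = 4(w_ss - 2w_s + w) + 8(w_s - w) + 4w.
The lower-order terms cancel, leaving the standard wave equation w_ττ = 4w_ss.
Initial data for w: w(s,0) = exp(s)u(s,0) = sin(s) - 2sin(4s); w_τ(s,0) = exp(s)u_τ(s,0) = 0. The boundary conditions carry over: w(0,τ) = w(π,τ) = 0.
Solve for w:
  Using separation of variables w = X(s)T(τ):
  Eigenfunctions: sin(ns), n = 1, 2, 3, ...
  General solution: w(s, τ) = Σ [A_n cos(2n τ) + B_n sin(2n τ)] sin(ns)
  From w(s,0) = sin(s) - 2sin(4s): A_1=1, A_4=-2. From w_τ(s,0) = 0: all B_n = 0.
Hence w(s,τ) = sin(s)cos(2τ) - 2sin(4s)cos(8τ).
Transform back: u(s,τ) = exp(-s)w(s,τ).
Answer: u(s, τ) = exp(-s)sin(s)cos(2τ) - 2exp(-s)sin(4s)cos(8τ)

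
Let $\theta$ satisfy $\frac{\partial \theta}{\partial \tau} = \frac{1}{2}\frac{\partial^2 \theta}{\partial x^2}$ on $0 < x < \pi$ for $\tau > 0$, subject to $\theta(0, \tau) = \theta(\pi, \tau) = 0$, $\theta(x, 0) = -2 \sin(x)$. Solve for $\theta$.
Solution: Separating variables: $\theta = \sum c_n e^{-n^2\tau/2} \sin(nx)$. From $\theta(x,0) = -2 \sin(x)$: $c_1=-2$.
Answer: $\theta(x, \tau) = -2 e^{-\tau/2} \sin(x)$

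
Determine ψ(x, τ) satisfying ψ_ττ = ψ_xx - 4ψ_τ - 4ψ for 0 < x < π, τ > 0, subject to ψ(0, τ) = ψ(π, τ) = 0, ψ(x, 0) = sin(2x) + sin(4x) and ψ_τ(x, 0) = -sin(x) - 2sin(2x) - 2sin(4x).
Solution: Substitute ψ = exp(-2τ)u, i.e. u = exp(2τ)ψ.
By the product rule, ψ_τ = exp(-2τ)(u_τ - 2u), ψ_ττ = exp(-2τ)(u_ττ - 4u_τ + 4u), ψ_xx = exp(-2τ)u_xx.
Substituting into the PDE and dividing by exp(-2τ): u_ττ - 4u_τ + 4u = u_xx - 4(u_τ - 2u) - 4u.
The lower-order terms cancel, leaving the standard wave equation u_ττ = u_xx.
Initial data for u: u(x,0) = ψ(x,0) = sin(2x) + sin(4x); u_τ(x,0) = ψ_τ(x,0) + 2ψ(x,0) = -sin(x). The boundary conditions carry over: u(0,τ) = u(π,τ) = 0.
Solve for u:
  Using separation of variables u = X(x)T(τ):
  Eigenfunctions: sin(nx), n = 1, 2, 3, ...
  General solution: u(x, τ) = Σ [A_n cos(n τ) + B_n sin(n τ)] sin(nx)
  From u(x,0) = sin(2x) + sin(4x): A_2=1, A_4=1. From u_τ(x,0) = -sin(x), using u_τ(x,0) = Σ ω_n B_n sin(nx) with ω_n = n: B_1 = (-1)/1 = -1.
Hence u(x,τ) = -sin(x)sin(τ) + sin(2x)cos(2τ) + sin(4x)cos(4τ).
Transform back: ψ(x,τ) = exp(-2τ)u(x,τ).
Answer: ψ(x, τ) = -exp(-2τ)sin(x)sin(τ) + exp(-2τ)sin(2x)cos(2τ) + exp(-2τ)sin(4x)cos(4τ)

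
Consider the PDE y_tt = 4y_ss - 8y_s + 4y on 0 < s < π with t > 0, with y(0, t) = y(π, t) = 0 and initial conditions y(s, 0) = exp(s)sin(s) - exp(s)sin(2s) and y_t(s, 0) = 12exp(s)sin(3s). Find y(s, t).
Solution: Substitute y = exp(s)u.
Then y_s = exp(s)(u_s + u), y_ss = exp(s)(u_ss + 2u_s + u), y_tt = exp(s)u_tt; substituting and dividing by exp(s), the lower-order terms cancel: u_tt = 4u_ss (standard wave equation).
Data for u: u(s,0) = exp(-s)y(s,0) = sin(s) - sin(2s); u_t(s,0) = exp(-s)y_t(s,0) = 12sin(3s). The boundary conditions carry over: u(0,t) = u(π,t) = 0.
Separating variables: u = Σ [A_n cos(ω_n t) + B_n sin(ω_n t)] sin(ns), ω_n = 2n. From ICs (B_n = velocity coefficient / ω_n): A_1=1, A_2=-1, B_3=2.
So u(s,t) = sin(s)cos(2t) - sin(2s)cos(4t) + 2sin(3s)sin(6t), and y(s,t) = exp(s)u(s,t).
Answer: y(s, t) = exp(s)sin(s)cos(2t) - exp(s)sin(2s)cos(4t) + 2exp(s)sin(3s)sin(6t)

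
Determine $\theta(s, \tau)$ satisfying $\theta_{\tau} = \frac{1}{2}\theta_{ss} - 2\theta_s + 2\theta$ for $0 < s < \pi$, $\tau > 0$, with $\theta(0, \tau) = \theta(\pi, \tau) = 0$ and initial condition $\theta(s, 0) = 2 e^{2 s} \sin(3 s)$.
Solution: Substitute $\theta = e^{2s}u$.
Then $\theta_s = e^{2s}(u_s + 2u)$, $\theta_{ss} = e^{2s}(u_{ss} + 4u_s + 4u)$, $\theta_{\tau} = e^{2s}u_{\tau}$; substituting and dividing by $e^{2s}$, the lower-order terms cancel: $u_{\tau} = \frac{1}{2}u_{ss}$ (standard heat equation).
Data for $u$: $u(s,0) = e^{-2s}\theta(s,0) = 2 \sin(3 s)$. The boundary conditions carry over: $u(0,\tau) = u(\pi,\tau) = 0$.
Separating variables: $u = \sum c_n e^{-n^2\tau/2} \sin(ns)$. From $u(s,0) = 2 \sin(3 s)$: $c_3=2$.
So $u(s,\tau) = 2 e^{-9 \tau/2} \sin(3 s)$, and $\theta(s,\tau) = e^{2s}u(s,\tau)$.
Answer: $\theta(s, \tau) = 2 e^{-9 \tau/2} e^{2 s} \sin(3 s)$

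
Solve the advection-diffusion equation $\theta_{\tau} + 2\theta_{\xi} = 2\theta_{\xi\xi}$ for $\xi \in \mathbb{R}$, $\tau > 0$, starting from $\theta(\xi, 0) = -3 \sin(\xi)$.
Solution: Change to a moving frame: let $\eta = \xi - 2\tau$, $\sigma = \tau$ and write $\theta(\xi,\tau) = u(\eta,\sigma)$.
By the chain rule $\theta_{\tau} = u_{\sigma} - 2u_{\eta}$, $\theta_{\xi} = u_{\eta}$, $\theta_{\xi\xi} = u_{\eta\eta}$.
Then $\theta_{\tau} + 2\theta_{\xi} = u_{\sigma}$: the advection term cancels and the PDE becomes the heat equation $u_{\sigma} = 2u_{\eta\eta}$ on $\eta \in \mathbb{R}$.
Initial data: $u(\eta,0) = \theta(\eta,0) = -3 \sin(\eta)$.
On $\eta \in \mathbb{R}$ each mode satisfies $(\sin(n\eta))'' = -n^2 \sin(n\eta)$, so $e^{-2n^2\sigma} \sin(n\eta)$ solves the heat equation; by superposition $u(\eta,\sigma) = \sum c_n e^{-2n^2\sigma} \sin(n\eta)$.
Reading off the coefficients: $c_1=-3$, so $u(\eta,\sigma) = -3 e^{-2 \sigma} \sin(\eta)$.
Substituting back $\eta = \xi - 2\tau$, $\sigma = \tau$: $\theta(\xi,\tau) = u(\xi - 2\tau, \tau)$.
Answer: $\theta(\xi, \tau) = 3 e^{-2 \tau} \sin(2 \tau - \xi)$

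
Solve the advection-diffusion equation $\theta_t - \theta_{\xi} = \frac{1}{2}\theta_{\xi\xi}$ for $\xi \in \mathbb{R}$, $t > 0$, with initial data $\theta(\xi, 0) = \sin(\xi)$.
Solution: Moving frame: $\eta = \xi + t$, $\sigma = t$, $\theta = u(\eta,\sigma)$, so $\theta_t = u_{\sigma} + u_{\eta}$ and $\theta_{\xi\xi} = u_{\eta\eta}$.
Hence $\theta_t - \theta_{\xi} = u_{\sigma}$ and the PDE becomes the heat equation $u_{\sigma} = \frac{1}{2}u_{\eta\eta}$ on $\eta \in \mathbb{R}$.
Initial data: $u(\eta,0) = \theta(\eta,0) = \sin(\eta)$. Each mode $\sin(n\eta)$ decays as $e^{-n^2\sigma/2}$ on $\mathbb{R}$, so $u(\eta,\sigma) = \sum c_n e^{-n^2\sigma/2} \sin(n\eta)$ with $c_1=1$: $u(\eta,\sigma) = e^{-\sigma/2} \sin(\eta)$.
Substituting back: $\theta(\xi,t) = u(\xi + t, t)$.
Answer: $\theta(\xi, t) = e^{-t/2} \sin(\xi + t)$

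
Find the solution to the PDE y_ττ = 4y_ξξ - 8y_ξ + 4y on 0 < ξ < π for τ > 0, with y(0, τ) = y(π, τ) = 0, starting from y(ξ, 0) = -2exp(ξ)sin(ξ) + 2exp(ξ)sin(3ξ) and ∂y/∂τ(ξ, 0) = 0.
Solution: Substitute y = exp(ξ)u.
Then y_ξ = exp(ξ)(u_ξ + u), y_ξξ = exp(ξ)(u_ξξ + 2u_ξ + u), y_ττ = exp(ξ)u_ττ; substituting and dividing by exp(ξ), the lower-order terms cancel: u_ττ = 4u_ξξ (standard wave equation).
Data for u: u(ξ,0) = exp(-ξ)y(ξ,0) = -2sin(ξ) + 2sin(3ξ); u_τ(ξ,0) = exp(-ξ)y_τ(ξ,0) = 0. The boundary conditions carry over: u(0,τ) = u(π,τ) = 0.
Separating variables: u = Σ [A_n cos(ω_n τ) + B_n sin(ω_n τ)] sin(nξ), ω_n = 2n. From ICs: A_1=-2, A_3=2.
So u(ξ,τ) = -2sin(ξ)cos(2τ) + 2sin(3ξ)cos(6τ), and y(ξ,τ) = exp(ξ)u(ξ,τ).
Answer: y(ξ, τ) = -2exp(ξ)sin(ξ)cos(2τ) + 2exp(ξ)sin(3ξ)cos(6τ)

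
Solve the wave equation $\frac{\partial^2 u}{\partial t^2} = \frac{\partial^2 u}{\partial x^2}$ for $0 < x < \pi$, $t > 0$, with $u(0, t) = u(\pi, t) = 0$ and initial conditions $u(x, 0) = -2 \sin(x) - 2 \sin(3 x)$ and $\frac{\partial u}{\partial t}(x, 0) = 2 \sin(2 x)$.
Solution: Using separation of variables $u = X(x)T(t)$:
Eigenfunctions: $\sin(nx)$, $n = 1, 2, 3, \ldots$
General solution: $u(x, t) = \sum [A_n \cos(n t) + B_n \sin(n t)] \sin(nx)$
From $u(x,0) = -2 \sin(x) - 2 \sin(3 x)$: $A_1=-2, A_3=-2$. From $u_t(x,0) = 2 \sin(2 x)$, using $u_t(x,0) = \sum \omega_n B_n \sin(nx)$ with $\omega_n = n$: $B_2 = 2/2 = 1$.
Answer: $u(x, t) = \sin(2 t) \sin(2 x) - 2 \sin(x) \cos(t) - 2 \sin(3 x) \cos(3 t)$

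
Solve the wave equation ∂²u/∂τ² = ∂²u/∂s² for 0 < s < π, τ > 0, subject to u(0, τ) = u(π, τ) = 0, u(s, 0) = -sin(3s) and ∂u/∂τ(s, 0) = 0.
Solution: Separating variables: u = Σ [A_n cos(ω_n τ) + B_n sin(ω_n τ)] sin(ns), ω_n = n. From ICs: A_3=-1.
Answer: u(s, τ) = -sin(3s)cos(3τ)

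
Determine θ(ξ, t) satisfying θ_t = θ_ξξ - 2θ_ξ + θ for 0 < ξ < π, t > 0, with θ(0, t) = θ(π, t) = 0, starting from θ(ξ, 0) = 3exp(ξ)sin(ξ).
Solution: Substitute θ = exp(ξ)u, i.e. u = exp(-ξ)θ.
By the product rule, θ_ξ = exp(ξ)(u_ξ + u), θ_ξξ = exp(ξ)(u_ξξ + 2u_ξ + u), θ_t = exp(ξ)u_t.
Substituting into the PDE and dividing by exp(ξ): u_t = (u_ξξ + 2u_ξ + u) - 2(u_ξ + u) + u.
The lower-order terms cancel, leaving the standard heat equation u_t = u_ξξ.
Initial data for u: u(ξ,0) = exp(-ξ)θ(ξ,0) = 3sin(ξ). The boundary conditions carry over: u(0,t) = u(π,t) = 0.
Solve for u:
  Using separation of variables u = X(ξ)G(t):
  Eigenfunctions: sin(nξ), n = 1, 2, 3, ...
  General solution: u(ξ, t) = Σ c_n sin(nξ) exp(-n² t)
  Matching u(ξ,0) = 3sin(ξ) term by term: c_1=3.
Hence u(ξ,t) = 3exp(-t)sin(ξ).
Transform back: θ(ξ,t) = exp(ξ)u(ξ,t).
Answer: θ(ξ, t) = 3exp(-t)exp(ξ)sin(ξ)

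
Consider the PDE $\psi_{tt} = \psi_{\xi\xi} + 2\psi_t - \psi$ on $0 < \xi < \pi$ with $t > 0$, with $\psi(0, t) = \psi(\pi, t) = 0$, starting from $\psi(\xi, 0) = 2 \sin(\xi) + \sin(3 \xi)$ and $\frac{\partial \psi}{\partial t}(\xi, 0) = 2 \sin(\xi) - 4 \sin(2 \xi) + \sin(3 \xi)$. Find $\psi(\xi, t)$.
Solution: Substitute $\psi = e^{t}u$, i.e. $u = e^{-t}\psi$.
By the product rule, $\psi_t = e^{t}(u_t + u)$, $\psi_{tt} = e^{t}(u_{tt} + 2u_t + u)$, $\psi_{\xi\xi} = e^{t}u_{\xi\xi}$.
Substituting into the PDE and dividing by $e^{t}$: $u_{tt} + 2u_t + u = u_{\xi\xi} + 2(u_t + u) - u$.
The lower-order terms cancel, leaving the standard wave equation $u_{tt} = u_{\xi\xi}$.
Initial data for $u$: $u(\xi,0) = \psi(\xi,0) = 2 \sin(\xi) + \sin(3 \xi)$; $u_t(\xi,0) = \psi_t(\xi,0) - \psi(\xi,0) = -4 \sin(2 \xi)$. The boundary conditions carry over: $u(0,t) = u(\pi,t) = 0$.
Solve for $u$:
  Using separation of variables $u = X(\xi)T(t)$:
  Eigenfunctions: $\sin(n\xi)$, $n = 1, 2, 3, \ldots$
  General solution: $u(\xi, t) = \sum [A_n \cos(n t) + B_n \sin(n t)] \sin(n\xi)$
  From $u(\xi,0) = 2 \sin(\xi) + \sin(3 \xi)$: $A_1=2, A_3=1$. From $u_t(\xi,0) = -4 \sin(2 \xi)$, using $u_t(\xi,0) = \sum \omega_n B_n \sin(n\xi)$ with $\omega_n = n$: $B_2 = (-4)/2 = -2$.
Hence $u(\xi,t) = -2 \sin(2 t) \sin(2 \xi) + 2 \sin(\xi) \cos(t) + \sin(3 \xi) \cos(3 t)$.
Transform back: $\psi(\xi,t) = e^{t}u(\xi,t)$.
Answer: $\psi(\xi, t) = 2 e^{t} \sin(\xi) \cos(t) - 2 e^{t} \sin(2 \xi) \sin(2 t) + e^{t} \sin(3 \xi) \cos(3 t)$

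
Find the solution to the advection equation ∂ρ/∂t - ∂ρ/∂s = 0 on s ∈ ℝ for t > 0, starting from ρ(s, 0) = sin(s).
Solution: By method of characteristics (waves move left with speed 1):
Along characteristics s + t = const, ρ is constant, so ρ(s,t) = f(s + t) with f = ρ(·, 0).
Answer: ρ(s, t) = sin(s + t)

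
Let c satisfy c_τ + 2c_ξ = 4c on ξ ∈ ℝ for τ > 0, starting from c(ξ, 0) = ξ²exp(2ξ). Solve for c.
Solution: Substitute c = exp(2ξ)u.
Then c_ξ = exp(2ξ)(u_ξ + 2u), c_τ = exp(2ξ)u_τ; substituting and dividing by exp(2ξ), the lower-order terms cancel: u_τ + 2u_ξ = 0 (standard advection equation).
Data for u: u(ξ,0) = exp(-2ξ)c(ξ,0) = ξ².
By characteristics (dξ/dτ = 2), u(ξ,τ) = f(ξ - 2τ) with f = u(·, 0).
So u(ξ,τ) = ξ² - 4ξτ + 4τ², and c(ξ,τ) = exp(2ξ)u(ξ,τ).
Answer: c(ξ, τ) = ξ²exp(2ξ) - 4ξτexp(2ξ) + 4τ²exp(2ξ)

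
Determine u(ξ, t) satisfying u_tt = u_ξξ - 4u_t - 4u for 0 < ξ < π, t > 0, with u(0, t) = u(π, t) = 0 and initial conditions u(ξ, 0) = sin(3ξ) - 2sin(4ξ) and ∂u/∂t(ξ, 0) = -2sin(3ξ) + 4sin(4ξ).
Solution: Substitute u = exp(-2t)w, i.e. w = exp(2t)u.
By the product rule, u_t = exp(-2t)(w_t - 2w), u_tt = exp(-2t)(w_tt - 4w_t + 4w), u_ξξ = exp(-2t)w_ξξ.
Substituting into the PDE and dividing by exp(-2t): w_tt - 4w_t + 4w = w_ξξ - 4(w_t - 2w) - 4w.
The lower-order terms cancel, leaving the standard wave equation w_tt = w_ξξ.
Initial data for w: w(ξ,0) = u(ξ,0) = sin(3ξ) - 2sin(4ξ); w_t(ξ,0) = u_t(ξ,0) + 2u(ξ,0) = 0. The boundary conditions carry over: w(0,t) = w(π,t) = 0.
Solve for w:
  Using separation of variables w = X(ξ)T(t):
  Eigenfunctions: sin(nξ), n = 1, 2, 3, ...
  General solution: w(ξ, t) = Σ [A_n cos(n t) + B_n sin(n t)] sin(nξ)
  From w(ξ,0) = sin(3ξ) - 2sin(4ξ): A_3=1, A_4=-2. From w_t(ξ,0) = 0: all B_n = 0.
Hence w(ξ,t) = sin(3ξ)cos(3t) - 2sin(4ξ)cos(4t).
Transform back: u(ξ,t) = exp(-2t)w(ξ,t).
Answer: u(ξ, t) = exp(-2t)sin(3ξ)cos(3t) - 2exp(-2t)sin(4ξ)cos(4t)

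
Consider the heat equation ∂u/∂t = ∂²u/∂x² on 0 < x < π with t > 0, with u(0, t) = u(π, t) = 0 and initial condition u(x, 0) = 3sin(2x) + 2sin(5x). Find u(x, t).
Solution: Separating variables: u = Σ c_n exp(-n²t) sin(nx). From u(x,0) = 3sin(2x) + 2sin(5x): c_2=3, c_5=2.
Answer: u(x, t) = 3exp(-4t)sin(2x) + 2exp(-25t)sin(5x)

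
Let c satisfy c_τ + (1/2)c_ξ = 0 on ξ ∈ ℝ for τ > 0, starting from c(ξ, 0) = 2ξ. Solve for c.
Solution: By method of characteristics (waves move right with speed 1/2):
Along characteristics ξ - (1/2)τ = const, c is constant, so c(ξ,τ) = f(ξ - (1/2)τ) with f = c(·, 0).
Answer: c(ξ, τ) = 2ξ - τ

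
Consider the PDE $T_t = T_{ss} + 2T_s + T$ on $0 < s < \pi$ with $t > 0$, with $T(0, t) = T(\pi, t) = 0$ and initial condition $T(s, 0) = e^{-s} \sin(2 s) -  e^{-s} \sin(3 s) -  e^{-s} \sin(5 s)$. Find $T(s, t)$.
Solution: Substitute $T = e^{-s}u$.
Then $T_s = e^{-s}(u_s - u)$, $T_{ss} = e^{-s}(u_{ss} - 2u_s + u)$, $T_t = e^{-s}u_t$; substituting and dividing by $e^{-s}$, the lower-order terms cancel: $u_t = u_{ss}$ (standard heat equation).
Data for $u$: $u(s,0) = e^{s}T(s,0) = \sin(2 s) - \sin(3 s) - \sin(5 s)$. The boundary conditions carry over: $u(0,t) = u(\pi,t) = 0$.
Separating variables: $u = \sum c_n e^{-n^2t} \sin(ns)$. From $u(s,0) = \sin(2 s) - \sin(3 s) - \sin(5 s)$: $c_2=1, c_3=-1, c_5=-1$.
So $u(s,t) = e^{-4 t} \sin(2 s) - e^{-9 t} \sin(3 s) - e^{-25 t} \sin(5 s)$, and $T(s,t) = e^{-s}u(s,t)$.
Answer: $T(s, t) = e^{-s} e^{-4 t} \sin(2 s) -  e^{-s} e^{-9 t} \sin(3 s) -  e^{-s} e^{-25 t} \sin(5 s)$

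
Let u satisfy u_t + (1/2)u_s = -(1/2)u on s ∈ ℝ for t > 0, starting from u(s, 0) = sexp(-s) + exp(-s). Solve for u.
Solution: Substitute u = exp(-s)w.
Then u_s = exp(-s)(w_s - w), u_t = exp(-s)w_t; substituting and dividing by exp(-s), the lower-order terms cancel: w_t + (1/2)w_s = 0 (standard advection equation).
Data for w: w(s,0) = exp(s)u(s,0) = s + 1.
By characteristics (ds/dt = 1/2), w(s,t) = f(s - (1/2)t) with f = w(·, 0).
So w(s,t) = s - (1/2)t + 1, and u(s,t) = exp(-s)w(s,t).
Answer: u(s, t) = sexp(-s) - (1/2)texp(-s) + exp(-s)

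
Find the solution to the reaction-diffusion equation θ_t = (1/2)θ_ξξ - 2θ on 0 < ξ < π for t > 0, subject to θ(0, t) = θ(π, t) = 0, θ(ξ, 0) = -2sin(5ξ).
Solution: Substitute θ = exp(-2t)u.
Then θ_t = exp(-2t)(u_t - 2u), θ_ξξ = exp(-2t)u_ξξ; substituting and dividing by exp(-2t), the lower-order terms cancel: u_t = (1/2)u_ξξ (standard heat equation).
Data for u: u(ξ,0) = θ(ξ,0) = -2sin(5ξ). The boundary conditions carry over: u(0,t) = u(π,t) = 0.
Separating variables: u = Σ c_n exp(-n²t/2) sin(nξ). From u(ξ,0) = -2sin(5ξ): c_5=-2.
So u(ξ,t) = -2exp(-25t/2)sin(5ξ), and θ(ξ,t) = exp(-2t)u(ξ,t).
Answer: θ(ξ, t) = -2exp(-29t/2)sin(5ξ)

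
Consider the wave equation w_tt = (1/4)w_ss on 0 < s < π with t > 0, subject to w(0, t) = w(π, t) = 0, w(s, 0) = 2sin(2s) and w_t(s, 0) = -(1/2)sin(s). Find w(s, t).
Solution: Using separation of variables w = X(s)T(t):
Eigenfunctions: sin(ns), n = 1, 2, 3, ...
General solution: w(s, t) = Σ [A_n cos(n t/2) + B_n sin(n t/2)] sin(ns)
From w(s,0) = 2sin(2s): A_2=2. From w_t(s,0) = -(1/2)sin(s), using w_t(s,0) = Σ ω_n B_n sin(ns) with ω_n = n/2: B_1 = (-1/2)/(1/2) = -1.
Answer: w(s, t) = -sin(s)sin(t/2) + 2sin(2s)cos(t)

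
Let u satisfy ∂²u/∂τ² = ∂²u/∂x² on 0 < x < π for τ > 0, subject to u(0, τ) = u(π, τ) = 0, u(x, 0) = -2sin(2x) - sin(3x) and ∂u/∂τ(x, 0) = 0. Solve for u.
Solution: Using separation of variables u = X(x)T(τ):
Eigenfunctions: sin(nx), n = 1, 2, 3, ...
General solution: u(x, τ) = Σ [A_n cos(n τ) + B_n sin(n τ)] sin(nx)
From u(x,0) = -2sin(2x) - sin(3x): A_2=-2, A_3=-1. From u_τ(x,0) = 0: all B_n = 0.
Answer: u(x, τ) = -2sin(2x)cos(2τ) - sin(3x)cos(3τ)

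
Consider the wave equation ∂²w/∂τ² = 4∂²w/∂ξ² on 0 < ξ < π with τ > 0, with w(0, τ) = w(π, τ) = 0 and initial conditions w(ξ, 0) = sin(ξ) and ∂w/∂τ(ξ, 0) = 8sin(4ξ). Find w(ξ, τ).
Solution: Using separation of variables w = X(ξ)T(τ):
Eigenfunctions: sin(nξ), n = 1, 2, 3, ...
General solution: w(ξ, τ) = Σ [A_n cos(2n τ) + B_n sin(2n τ)] sin(nξ)
From w(ξ,0) = sin(ξ): A_1=1. From w_τ(ξ,0) = 8sin(4ξ), using w_τ(ξ,0) = Σ ω_n B_n sin(nξ) with ω_n = 2n: B_4 = 8/8 = 1.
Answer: w(ξ, τ) = sin(ξ)cos(2τ) + sin(4ξ)sin(8τ)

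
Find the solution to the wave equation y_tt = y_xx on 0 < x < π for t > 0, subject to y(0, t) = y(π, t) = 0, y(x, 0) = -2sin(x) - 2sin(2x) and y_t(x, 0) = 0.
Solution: Separating variables: y = Σ [A_n cos(ω_n t) + B_n sin(ω_n t)] sin(nx), ω_n = n. From ICs: A_1=-2, A_2=-2.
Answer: y(x, t) = -2sin(x)cos(t) - 2sin(2x)cos(2t)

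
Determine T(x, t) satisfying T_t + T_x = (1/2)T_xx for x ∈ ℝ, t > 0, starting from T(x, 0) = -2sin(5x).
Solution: Change to a moving frame: let η = x - t, σ = t and write T(x,t) = u(η,σ).
By the chain rule T_t = u_σ - u_η, T_x = u_η, T_xx = u_ηη.
Then T_t + T_x = u_σ: the advection term cancels and the PDE becomes the heat equation u_σ = (1/2)u_ηη on η ∈ ℝ.
Initial data: u(η,0) = T(η,0) = -2sin(5η).
On η ∈ ℝ each mode satisfies (sin(nη))″ = -n² sin(nη), so exp(-n²σ/2) sin(nη) solves the heat equation; by superposition u(η,σ) = Σ c_n exp(-n²σ/2) sin(nη).
Reading off the coefficients: c_5=-2, so u(η,σ) = -2exp(-25σ/2)sin(5η).
Substituting back η = x - t, σ = t: T(x,t) = u(x - t, t).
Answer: T(x, t) = 2exp(-25t/2)sin(5t - 5x)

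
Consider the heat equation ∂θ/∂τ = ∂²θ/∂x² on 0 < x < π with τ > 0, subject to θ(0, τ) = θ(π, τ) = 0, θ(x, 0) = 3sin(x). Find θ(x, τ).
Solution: Separating variables: θ = Σ c_n exp(-n²τ) sin(nx). From θ(x,0) = 3sin(x): c_1=3.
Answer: θ(x, τ) = 3exp(-τ)sin(x)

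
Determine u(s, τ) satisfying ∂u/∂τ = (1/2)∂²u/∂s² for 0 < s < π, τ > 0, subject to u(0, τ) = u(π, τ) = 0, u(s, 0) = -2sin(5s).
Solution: Using separation of variables u = X(s)T(τ):
Eigenfunctions: sin(ns), n = 1, 2, 3, ...
General solution: u(s, τ) = Σ c_n sin(ns) exp(-n² τ/2)
Matching u(s,0) = -2sin(5s) term by term: c_5=-2.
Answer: u(s, τ) = -2exp(-25τ/2)sin(5s)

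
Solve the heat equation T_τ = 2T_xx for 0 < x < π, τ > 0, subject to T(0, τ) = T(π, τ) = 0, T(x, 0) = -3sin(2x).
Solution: Separating variables: T = Σ c_n exp(-2n²τ) sin(nx). From T(x,0) = -3sin(2x): c_2=-3.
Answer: T(x, τ) = -3exp(-8τ)sin(2x)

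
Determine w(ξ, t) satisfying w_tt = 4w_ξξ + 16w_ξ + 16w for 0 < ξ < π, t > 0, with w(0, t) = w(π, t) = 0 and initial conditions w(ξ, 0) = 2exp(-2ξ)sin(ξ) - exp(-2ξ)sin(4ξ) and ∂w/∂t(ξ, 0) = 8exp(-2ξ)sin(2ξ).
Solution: Substitute w = exp(-2ξ)u.
Then w_ξ = exp(-2ξ)(u_ξ - 2u), w_ξξ = exp(-2ξ)(u_ξξ - 4u_ξ + 4u), w_tt = exp(-2ξ)u_tt; substituting and dividing by exp(-2ξ), the lower-order terms cancel: u_tt = 4u_ξξ (standard wave equation).
Data for u: u(ξ,0) = exp(2ξ)w(ξ,0) = 2sin(ξ) - sin(4ξ); u_t(ξ,0) = exp(2ξ)w_t(ξ,0) = 8sin(2ξ). The boundary conditions carry over: u(0,t) = u(π,t) = 0.
Separating variables: u = Σ [A_n cos(ω_n t) + B_n sin(ω_n t)] sin(nξ), ω_n = 2n. From ICs (B_n = velocity coefficient / ω_n): A_1=2, A_4=-1, B_2=2.
So u(ξ,t) = 2sin(4t)sin(2ξ) + 2sin(ξ)cos(2t) - sin(4ξ)cos(8t), and w(ξ,t) = exp(-2ξ)u(ξ,t).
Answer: w(ξ, t) = 2exp(-2ξ)sin(4t)sin(2ξ) + 2exp(-2ξ)sin(ξ)cos(2t) - exp(-2ξ)sin(4ξ)cos(8t)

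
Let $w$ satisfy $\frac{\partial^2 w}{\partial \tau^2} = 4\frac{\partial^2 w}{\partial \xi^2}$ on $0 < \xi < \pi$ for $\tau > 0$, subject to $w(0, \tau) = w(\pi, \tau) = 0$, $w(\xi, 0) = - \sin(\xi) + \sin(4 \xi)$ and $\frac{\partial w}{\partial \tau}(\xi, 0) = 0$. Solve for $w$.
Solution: Using separation of variables $w = X(\xi)T(\tau)$:
Eigenfunctions: $\sin(n\xi)$, $n = 1, 2, 3, \ldots$
General solution: $w(\xi, \tau) = \sum [A_n \cos(2n \tau) + B_n \sin(2n \tau)] \sin(n\xi)$
From $w(\xi,0) = - \sin(\xi) + \sin(4 \xi)$: $A_1=-1, A_4=1$. From $w_{\tau}(\xi,0) = 0$: all $B_n = 0$.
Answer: $w(\xi, \tau) = - \sin(\xi) \cos(2 \tau) + \sin(4 \xi) \cos(8 \tau)$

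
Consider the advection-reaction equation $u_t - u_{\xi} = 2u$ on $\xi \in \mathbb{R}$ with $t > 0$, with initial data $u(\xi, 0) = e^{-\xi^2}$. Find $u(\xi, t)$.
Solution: Substitute $u = e^{2t}w$.
Then $u_t = e^{2t}(w_t + 2w)$, $u_{\xi} = e^{2t}w_{\xi}$; substituting and dividing by $e^{2t}$, the lower-order terms cancel: $w_t - w_{\xi} = 0$ (standard advection equation).
Data for $w$: $w(\xi,0) = u(\xi,0) = e^{-\xi^2}$.
By characteristics ($d\xi/dt = -1$), $w(\xi,t) = f(\xi + t)$ with $f = w( \cdot , 0)$.
So $w(\xi,t) = e^{-(t + \xi)^2}$, and $u(\xi,t) = e^{2t}w(\xi,t)$.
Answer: $u(\xi, t) = e^{2 t} e^{-(\xi + t)^2}$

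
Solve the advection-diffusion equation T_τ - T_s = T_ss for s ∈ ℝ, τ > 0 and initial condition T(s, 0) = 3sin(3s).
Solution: Change to a moving frame: let η = s + τ, σ = τ and write T(s,τ) = u(η,σ).
By the chain rule T_τ = u_σ + u_η, T_s = u_η, T_ss = u_ηη.
Then T_τ - T_s = u_σ: the advection term cancels and the PDE becomes the heat equation u_σ = u_ηη on η ∈ ℝ.
Initial data: u(η,0) = T(η,0) = 3sin(3η).
On η ∈ ℝ each mode satisfies (sin(nη))″ = -n² sin(nη), so exp(-n²σ) sin(nη) solves the heat equation; by superposition u(η,σ) = Σ c_n exp(-n²σ) sin(nη).
Reading off the coefficients: c_3=3, so u(η,σ) = 3exp(-9σ)sin(3η).
Substituting back η = s + τ, σ = τ: T(s,τ) = u(s + τ, τ).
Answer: T(s, τ) = 3exp(-9τ)sin(3s + 3τ)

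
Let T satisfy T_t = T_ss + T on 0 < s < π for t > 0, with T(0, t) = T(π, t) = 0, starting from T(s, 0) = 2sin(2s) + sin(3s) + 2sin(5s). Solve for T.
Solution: Substitute T = exp(t)u, i.e. u = exp(-t)T.
By the product rule, T_t = exp(t)(u_t + u), T_ss = exp(t)u_ss.
Substituting into the PDE and dividing by exp(t): u_t + u = u_ss + u.
The lower-order terms cancel, leaving the standard heat equation u_t = u_ss.
Initial data for u: u(s,0) = T(s,0) = 2sin(2s) + sin(3s) + 2sin(5s). The boundary conditions carry over: u(0,t) = u(π,t) = 0.
Solve for u:
  Using separation of variables u = X(s)G(t):
  Eigenfunctions: sin(ns), n = 1, 2, 3, ...
  General solution: u(s, t) = Σ c_n sin(ns) exp(-n² t)
  Matching u(s,0) = 2sin(2s) + sin(3s) + 2sin(5s) term by term: c_2=2, c_3=1, c_5=2.
Hence u(s,t) = 2exp(-4t)sin(2s) + exp(-9t)sin(3s) + 2exp(-25t)sin(5s).
Transform back: T(s,t) = exp(t)u(s,t).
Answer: T(s, t) = 2exp(-3t)sin(2s) + exp(-8t)sin(3s) + 2exp(-24t)sin(5s)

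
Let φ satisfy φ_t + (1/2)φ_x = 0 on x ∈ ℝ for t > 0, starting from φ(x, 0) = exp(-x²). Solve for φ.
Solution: By characteristics (dx/dt = 1/2), φ(x,t) = f(x - (1/2)t) with f = φ(·, 0).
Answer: φ(x, t) = exp(-(-t/2 + x)²)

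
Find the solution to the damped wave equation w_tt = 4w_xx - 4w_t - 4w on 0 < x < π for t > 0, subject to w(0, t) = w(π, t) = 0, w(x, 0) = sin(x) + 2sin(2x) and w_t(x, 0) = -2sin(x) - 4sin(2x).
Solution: Substitute w = exp(-2t)u.
Then w_t = exp(-2t)(u_t - 2u), w_tt = exp(-2t)(u_tt - 4u_t + 4u), w_xx = exp(-2t)u_xx; substituting and dividing by exp(-2t), the lower-order terms cancel: u_tt = 4u_xx (standard wave equation).
Data for u: u(x,0) = w(x,0) = sin(x) + 2sin(2x); u_t(x,0) = w_t(x,0) + 2w(x,0) = 0. The boundary conditions carry over: u(0,t) = u(π,t) = 0.
Separating variables: u = Σ [A_n cos(ω_n t) + B_n sin(ω_n t)] sin(nx), ω_n = 2n. From ICs: A_1=1, A_2=2.
So u(x,t) = sin(x)cos(2t) + 2sin(2x)cos(4t), and w(x,t) = exp(-2t)u(x,t).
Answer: w(x, t) = exp(-2t)sin(x)cos(2t) + 2exp(-2t)sin(2x)cos(4t)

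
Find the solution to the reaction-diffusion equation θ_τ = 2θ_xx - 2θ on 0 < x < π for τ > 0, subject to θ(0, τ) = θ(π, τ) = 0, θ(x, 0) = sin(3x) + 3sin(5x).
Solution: Substitute θ = exp(-2τ)u, i.e. u = exp(2τ)θ.
By the product rule, θ_τ = exp(-2τ)(u_τ - 2u), θ_xx = exp(-2τ)u_xx.
Substituting into the PDE and dividing by exp(-2τ): u_τ - 2u = 2u_xx - 2u.
The lower-order terms cancel, leaving the standard heat equation u_τ = 2u_xx.
Initial data for u: u(x,0) = θ(x,0) = sin(3x) + 3sin(5x). The boundary conditions carry over: u(0,τ) = u(π,τ) = 0.
Solve for u:
  Using separation of variables u = X(x)G(τ):
  Eigenfunctions: sin(nx), n = 1, 2, 3, ...
  General solution: u(x, τ) = Σ c_n sin(nx) exp(-2n² τ)
  Matching u(x,0) = sin(3x) + 3sin(5x) term by term: c_3=1, c_5=3.
Hence u(x,τ) = exp(-18τ)sin(3x) + 3exp(-50τ)sin(5x).
Transform back: θ(x,τ) = exp(-2τ)u(x,τ).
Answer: θ(x, τ) = exp(-20τ)sin(3x) + 3exp(-52τ)sin(5x)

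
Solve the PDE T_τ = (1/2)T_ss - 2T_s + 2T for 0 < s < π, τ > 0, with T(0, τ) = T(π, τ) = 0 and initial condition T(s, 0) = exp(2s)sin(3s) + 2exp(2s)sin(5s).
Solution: Substitute T = exp(2s)u, i.e. u = exp(-2s)T.
By the product rule, T_s = exp(2s)(u_s + 2u), T_ss = exp(2s)(u_ss + 4u_s + 4u), T_τ = exp(2s)u_τ.
Substituting into the PDE and dividing by exp(2s): u_τ = (1/2)(u_ss + 4u_s + 4u) - 2(u_s + 2u) + 2u.
The lower-order terms cancel, leaving the standard heat equation u_τ = (1/2)u_ss.
Initial data for u: u(s,0) = exp(-2s)T(s,0) = sin(3s) + 2sin(5s). The boundary conditions carry over: u(0,τ) = u(π,τ) = 0.
Solve for u:
  Using separation of variables u = X(s)G(τ):
  Eigenfunctions: sin(ns), n = 1, 2, 3, ...
  General solution: u(s, τ) = Σ c_n sin(ns) exp(-n² τ/2)
  Matching u(s,0) = sin(3s) + 2sin(5s) term by term: c_3=1, c_5=2.
Hence u(s,τ) = exp(-9τ/2)sin(3s) + 2exp(-25τ/2)sin(5s).
Transform back: T(s,τ) = exp(2s)u(s,τ).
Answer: T(s, τ) = exp(2s)exp(-9τ/2)sin(3s) + 2exp(2s)exp(-25τ/2)sin(5s)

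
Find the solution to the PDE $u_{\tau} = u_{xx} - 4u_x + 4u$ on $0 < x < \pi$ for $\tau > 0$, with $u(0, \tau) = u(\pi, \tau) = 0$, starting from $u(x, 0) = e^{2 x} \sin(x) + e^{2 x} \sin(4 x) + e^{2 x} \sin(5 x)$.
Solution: Substitute $u = e^{2x}w$, i.e. $w = e^{-2x}u$.
By the product rule, $u_x = e^{2x}(w_x + 2w)$, $u_{xx} = e^{2x}(w_{xx} + 4w_x + 4w)$, $u_{\tau} = e^{2x}w_{\tau}$.
Substituting into the PDE and dividing by $e^{2x}$: $w_{\tau} = (w_{xx} + 4w_x + 4w) - 4(w_x + 2w) + 4w$.
The lower-order terms cancel, leaving the standard heat equation $w_{\tau} = w_{xx}$.
Initial data for $w$: $w(x,0) = e^{-2x}u(x,0) = \sin(x) + \sin(4 x) + \sin(5 x)$. The boundary conditions carry over: $w(0,\tau) = w(\pi,\tau) = 0$.
Solve for $w$:
  Using separation of variables $w = X(x)T(\tau)$:
  Eigenfunctions: $\sin(nx)$, $n = 1, 2, 3, \ldots$
  General solution: $w(x, \tau) = \sum c_n \sin(nx) e^{-n^2 \tau}$
  Matching $w(x,0) = \sin(x) + \sin(4 x) + \sin(5 x)$ term by term: $c_1=1, c_4=1, c_5=1$.
Hence $w(x,\tau) = e^{-\tau} \sin(x) + e^{-16 \tau} \sin(4 x) + e^{-25 \tau} \sin(5 x)$.
Transform back: $u(x,\tau) = e^{2x}w(x,\tau)$.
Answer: $u(x, \tau) = e^{-\tau} e^{2 x} \sin(x) + e^{-16 \tau} e^{2 x} \sin(4 x) + e^{-25 \tau} e^{2 x} \sin(5 x)$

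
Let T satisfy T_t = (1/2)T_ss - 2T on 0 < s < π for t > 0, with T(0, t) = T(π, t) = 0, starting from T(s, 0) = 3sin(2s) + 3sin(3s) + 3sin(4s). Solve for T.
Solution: Substitute T = exp(-2t)u, i.e. u = exp(2t)T.
By the product rule, T_t = exp(-2t)(u_t - 2u), T_ss = exp(-2t)u_ss.
Substituting into the PDE and dividing by exp(-2t): u_t - 2u = (1/2)u_ss - 2u.
The lower-order terms cancel, leaving the standard heat equation u_t = (1/2)u_ss.
Initial data for u: u(s,0) = T(s,0) = 3sin(2s) + 3sin(3s) + 3sin(4s). The boundary conditions carry over: u(0,t) = u(π,t) = 0.
Solve for u:
  Using separation of variables u = X(s)G(t):
  Eigenfunctions: sin(ns), n = 1, 2, 3, ...
  General solution: u(s, t) = Σ c_n sin(ns) exp(-n² t/2)
  Matching u(s,0) = 3sin(2s) + 3sin(3s) + 3sin(4s) term by term: c_2=3, c_3=3, c_4=3.
Hence u(s,t) = 3exp(-2t)sin(2s) + 3exp(-8t)sin(4s) + 3exp(-9t/2)sin(3s).
Transform back: T(s,t) = exp(-2t)u(s,t).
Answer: T(s, t) = 3exp(-4t)sin(2s) + 3exp(-10t)sin(4s) + 3exp(-13t/2)sin(3s)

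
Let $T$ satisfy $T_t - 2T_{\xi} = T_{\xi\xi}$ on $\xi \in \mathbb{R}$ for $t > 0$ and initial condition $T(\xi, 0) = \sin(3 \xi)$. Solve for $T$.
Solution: Change to a moving frame: let $\eta = \xi + 2t$, $\sigma = t$ and write $T(\xi,t) = u(\eta,\sigma)$.
By the chain rule $T_t = u_{\sigma} + 2u_{\eta}$, $T_{\xi} = u_{\eta}$, $T_{\xi\xi} = u_{\eta\eta}$.
Then $T_t - 2T_{\xi} = u_{\sigma}$: the advection term cancels and the PDE becomes the heat equation $u_{\sigma} = u_{\eta\eta}$ on $\eta \in \mathbb{R}$.
Initial data: $u(\eta,0) = T(\eta,0) = \sin(3 \eta)$.
On $\eta \in \mathbb{R}$ each mode satisfies $(\sin(n\eta))'' = -n^2 \sin(n\eta)$, so $e^{-n^2\sigma} \sin(n\eta)$ solves the heat equation; by superposition $u(\eta,\sigma) = \sum c_n e^{-n^2\sigma} \sin(n\eta)$.
Reading off the coefficients: $c_3=1$, so $u(\eta,\sigma) = e^{-9 \sigma} \sin(3 \eta)$.
Substituting back $\eta = \xi + 2t$, $\sigma = t$: $T(\xi,t) = u(\xi + 2t, t)$.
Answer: $T(\xi, t) = e^{-9 t} \sin(3 \xi + 6 t)$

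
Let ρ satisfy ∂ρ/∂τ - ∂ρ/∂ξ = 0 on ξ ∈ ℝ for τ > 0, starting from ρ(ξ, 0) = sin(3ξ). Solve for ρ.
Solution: By characteristics (dξ/dτ = -1), ρ(ξ,τ) = f(ξ + τ) with f = ρ(·, 0).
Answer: ρ(ξ, τ) = sin(3ξ + 3τ)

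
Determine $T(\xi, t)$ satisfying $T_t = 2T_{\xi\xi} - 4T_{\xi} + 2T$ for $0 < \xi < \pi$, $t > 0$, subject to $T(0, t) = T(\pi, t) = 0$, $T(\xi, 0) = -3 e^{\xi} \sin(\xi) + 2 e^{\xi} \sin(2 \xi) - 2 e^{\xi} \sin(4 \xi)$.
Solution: Substitute $T = e^{\xi}u$.
Then $T_{\xi} = e^{\xi}(u_{\xi} + u)$, $T_{\xi\xi} = e^{\xi}(u_{\xi\xi} + 2u_{\xi} + u)$, $T_t = e^{\xi}u_t$; substituting and dividing by $e^{\xi}$, the lower-order terms cancel: $u_t = 2u_{\xi\xi}$ (standard heat equation).
Data for $u$: $u(\xi,0) = e^{-\xi}T(\xi,0) = -3 \sin(\xi) + 2 \sin(2 \xi) - 2 \sin(4 \xi)$. The boundary conditions carry over: $u(0,t) = u(\pi,t) = 0$.
Separating variables: $u = \sum c_n e^{-2n^2t} \sin(n\xi)$. From $u(\xi,0) = -3 \sin(\xi) + 2 \sin(2 \xi) - 2 \sin(4 \xi)$: $c_1=-3, c_2=2, c_4=-2$.
So $u(\xi,t) = -3 e^{-2 t} \sin(\xi) + 2 e^{-8 t} \sin(2 \xi) - 2 e^{-32 t} \sin(4 \xi)$, and $T(\xi,t) = e^{\xi}u(\xi,t)$.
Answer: $T(\xi, t) = -3 e^{\xi} e^{-2 t} \sin(\xi) + 2 e^{\xi} e^{-8 t} \sin(2 \xi) - 2 e^{\xi} e^{-32 t} \sin(4 \xi)$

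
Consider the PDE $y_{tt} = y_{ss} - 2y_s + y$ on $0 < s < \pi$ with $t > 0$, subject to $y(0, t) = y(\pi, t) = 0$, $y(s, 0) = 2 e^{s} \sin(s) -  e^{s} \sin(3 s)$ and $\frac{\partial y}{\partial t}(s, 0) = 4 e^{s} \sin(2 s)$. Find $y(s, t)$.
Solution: Substitute $y = e^{s}u$, i.e. $u = e^{-s}y$.
By the product rule, $y_s = e^{s}(u_s + u)$, $y_{ss} = e^{s}(u_{ss} + 2u_s + u)$, $y_{tt} = e^{s}u_{tt}$.
Substituting into the PDE and dividing by $e^{s}$: $u_{tt} = (u_{ss} + 2u_s + u) - 2(u_s + u) + u$.
The lower-order terms cancel, leaving the standard wave equation $u_{tt} = u_{ss}$.
Initial data for $u$: $u(s,0) = e^{-s}y(s,0) = 2 \sin(s) - \sin(3 s)$; $u_t(s,0) = e^{-s}y_t(s,0) = 4 \sin(2 s)$. The boundary conditions carry over: $u(0,t) = u(\pi,t) = 0$.
Solve for $u$:
  Using separation of variables $u = X(s)T(t)$:
  Eigenfunctions: $\sin(ns)$, $n = 1, 2, 3, \ldots$
  General solution: $u(s, t) = \sum [A_n \cos(n t) + B_n \sin(n t)] \sin(ns)$
  From $u(s,0) = 2 \sin(s) - \sin(3 s)$: $A_1=2, A_3=-1$. From $u_t(s,0) = 4 \sin(2 s)$, using $u_t(s,0) = \sum \omega_n B_n \sin(ns)$ with $\omega_n = n$: $B_2 = 4/2 = 2$.
Hence $u(s,t) = 2 \sin(s) \cos(t) + 2 \sin(2 s) \sin(2 t) - \sin(3 s) \cos(3 t)$.
Transform back: $y(s,t) = e^{s}u(s,t)$.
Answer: $y(s, t) = 2 e^{s} \sin(s) \cos(t) + 2 e^{s} \sin(2 s) \sin(2 t) -  e^{s} \sin(3 s) \cos(3 t)$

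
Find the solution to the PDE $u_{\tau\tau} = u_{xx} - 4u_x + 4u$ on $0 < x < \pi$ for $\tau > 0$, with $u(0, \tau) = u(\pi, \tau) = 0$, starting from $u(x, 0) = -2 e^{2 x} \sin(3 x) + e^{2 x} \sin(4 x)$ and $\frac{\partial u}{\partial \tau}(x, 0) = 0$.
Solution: Substitute $u = e^{2x}w$, i.e. $w = e^{-2x}u$.
By the product rule, $u_x = e^{2x}(w_x + 2w)$, $u_{xx} = e^{2x}(w_{xx} + 4w_x + 4w)$, $u_{\tau\tau} = e^{2x}w_{\tau\tau}$.
Substituting into the PDE and dividing by $e^{2x}$: $w_{\tau\tau} = (w_{xx} + 4w_x + 4w) - 4(w_x + 2w) + 4w$.
The lower-order terms cancel, leaving the standard wave equation $w_{\tau\tau} = w_{xx}$.
Initial data for $w$: $w(x,0) = e^{-2x}u(x,0) = -2 \sin(3 x) + \sin(4 x)$; $w_{\tau}(x,0) = e^{-2x}u_{\tau}(x,0) = 0$. The boundary conditions carry over: $w(0,\tau) = w(\pi,\tau) = 0$.
Solve for $w$:
  Using separation of variables $w = X(x)T(\tau)$:
  Eigenfunctions: $\sin(nx)$, $n = 1, 2, 3, \ldots$
  General solution: $w(x, \tau) = \sum [A_n \cos(n \tau) + B_n \sin(n \tau)] \sin(nx)$
  From $w(x,0) = -2 \sin(3 x) + \sin(4 x)$: $A_3=-2, A_4=1$. From $w_{\tau}(x,0) = 0$: all $B_n = 0$.
Hence $w(x,\tau) = -2 \sin(3 x) \cos(3 \tau) + \sin(4 x) \cos(4 \tau)$.
Transform back: $u(x,\tau) = e^{2x}w(x,\tau)$.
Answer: $u(x, \tau) = -2 e^{2 x} \sin(3 x) \cos(3 \tau) + e^{2 x} \sin(4 x) \cos(4 \tau)$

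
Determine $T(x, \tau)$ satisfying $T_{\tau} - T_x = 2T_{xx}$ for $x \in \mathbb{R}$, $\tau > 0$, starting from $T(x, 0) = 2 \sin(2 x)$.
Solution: Moving frame: $\eta = x + \tau$, $\sigma = \tau$, $T = u(\eta,\sigma)$, so $T_{\tau} = u_{\sigma} + u_{\eta}$ and $T_{xx} = u_{\eta\eta}$.
Hence $T_{\tau} - T_x = u_{\sigma}$ and the PDE becomes the heat equation $u_{\sigma} = 2u_{\eta\eta}$ on $\eta \in \mathbb{R}$.
Initial data: $u(\eta,0) = T(\eta,0) = 2 \sin(2 \eta)$. Each mode $\sin(n\eta)$ decays as $e^{-2n^2\sigma}$ on $\mathbb{R}$, so $u(\eta,\sigma) = \sum c_n e^{-2n^2\sigma} \sin(n\eta)$ with $c_2=2$: $u(\eta,\sigma) = 2 e^{-8 \sigma} \sin(2 \eta)$.
Substituting back: $T(x,\tau) = u(x + \tau, \tau)$.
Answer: $T(x, \tau) = 2 e^{-8 \tau} \sin(2 \tau + 2 x)$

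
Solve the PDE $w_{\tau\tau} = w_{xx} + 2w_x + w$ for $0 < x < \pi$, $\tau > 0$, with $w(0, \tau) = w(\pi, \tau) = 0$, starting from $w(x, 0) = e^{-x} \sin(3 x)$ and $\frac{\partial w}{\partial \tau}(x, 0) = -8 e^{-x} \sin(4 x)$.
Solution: Substitute $w = e^{-x}u$.
Then $w_x = e^{-x}(u_x - u)$, $w_{xx} = e^{-x}(u_{xx} - 2u_x + u)$, $w_{\tau\tau} = e^{-x}u_{\tau\tau}$; substituting and dividing by $e^{-x}$, the lower-order terms cancel: $u_{\tau\tau} = u_{xx}$ (standard wave equation).
Data for $u$: $u(x,0) = e^{x}w(x,0) = \sin(3 x)$; $u_{\tau}(x,0) = e^{x}w_{\tau}(x,0) = -8 \sin(4 x)$. The boundary conditions carry over: $u(0,\tau) = u(\pi,\tau) = 0$.
Separating variables: $u = \sum [A_n \cos(\omega_n \tau) + B_n \sin(\omega_n \tau)] \sin(nx)$, $\omega_n = n$. From ICs ($B_n$ = velocity coefficient / $\omega_n$): $A_3=1, B_4=-2$.
So $u(x,\tau) = \sin(3 x) \cos(3 \tau) - 2 \sin(4 x) \sin(4 \tau)$, and $w(x,\tau) = e^{-x}u(x,\tau)$.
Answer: $w(x, \tau) = -2 e^{-x} \sin(4 \tau) \sin(4 x) + e^{-x} \sin(3 x) \cos(3 \tau)$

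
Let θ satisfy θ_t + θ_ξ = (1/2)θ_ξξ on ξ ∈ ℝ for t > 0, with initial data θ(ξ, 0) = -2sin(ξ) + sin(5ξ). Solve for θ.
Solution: Moving frame: η = ξ - t, σ = t, θ = u(η,σ), so θ_t = u_σ - u_η and θ_ξξ = u_ηη.
Hence θ_t + θ_ξ = u_σ and the PDE becomes the heat equation u_σ = (1/2)u_ηη on η ∈ ℝ.
Initial data: u(η,0) = θ(η,0) = -2sin(η) + sin(5η). Each mode sin(nη) decays as exp(-n²σ/2) on ℝ, so u(η,σ) = Σ c_n exp(-n²σ/2) sin(nη) with c_1=-2, c_5=1: u(η,σ) = -2exp(-σ/2)sin(η) + exp(-25σ/2)sin(5η).
Substituting back: θ(ξ,t) = u(ξ - t, t).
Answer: θ(ξ, t) = 2exp(-t/2)sin(t - ξ) - exp(-25t/2)sin(5t - 5ξ)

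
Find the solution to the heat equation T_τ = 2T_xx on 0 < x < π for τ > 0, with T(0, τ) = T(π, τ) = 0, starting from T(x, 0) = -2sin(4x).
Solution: Separating variables: T = Σ c_n exp(-2n²τ) sin(nx). From T(x,0) = -2sin(4x): c_4=-2.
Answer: T(x, τ) = -2exp(-32τ)sin(4x)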